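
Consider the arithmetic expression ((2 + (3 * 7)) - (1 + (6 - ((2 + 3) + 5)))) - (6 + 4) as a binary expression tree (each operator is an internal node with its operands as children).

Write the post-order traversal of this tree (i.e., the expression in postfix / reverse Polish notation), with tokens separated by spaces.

Post-order on an expression tree gives postfix notation: for each operator, emit left operand, right operand, then the operator.

2 3 7 * + 1 6 2 3 + 5 + - + - 6 4 + -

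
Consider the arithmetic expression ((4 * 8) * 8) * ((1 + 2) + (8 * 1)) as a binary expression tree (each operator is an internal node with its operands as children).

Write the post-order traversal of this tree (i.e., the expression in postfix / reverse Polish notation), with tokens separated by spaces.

4 8 * 8 * 1 2 + 8 1 * + *

Post-order on an expression tree gives postfix notation: for each operator, emit left operand, right operand, then the operator.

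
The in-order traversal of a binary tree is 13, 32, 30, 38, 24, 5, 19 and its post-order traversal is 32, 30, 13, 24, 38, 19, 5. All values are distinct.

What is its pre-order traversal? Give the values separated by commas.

5, 38, 13, 30, 32, 24, 19

The last element of post-order is the root; it splits in-order into left and right subtrees.
Root 5: left subtree has 5 nodes {13, 32, 30, 38, 24}, right has 1 {19}.
  Root 38: left subtree has 3 nodes {13, 32, 30}, right has 1 {24}.
    Root 13: left subtree has 0 nodes { }, right has 2 {32, 30}.
      Root 30: left subtree has 1 node {32}, right has 0 { }.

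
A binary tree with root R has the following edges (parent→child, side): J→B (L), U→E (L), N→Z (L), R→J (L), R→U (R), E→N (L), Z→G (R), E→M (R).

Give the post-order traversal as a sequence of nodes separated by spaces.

Post-order visits the left subtree, then the right subtree, then the node.
At R: go left to J.
  At J: go left to B.
    B is a leaf — visit B.
  At J: no right child.
  Visit J.
At R: go right to U.
  At U: go left to E.
    At E: go left to N.
      At N: go left to Z.
        At Z: no left child.
        At Z: go right to G.
          G is a leaf — visit G.
        Visit Z.
      At N: no right child.
      Visit N.
    At E: go right to M.
      M is a leaf — visit M.
    Visit E.
  At U: no right child.
  Visit U.
Visit R.

B J G Z N M E U R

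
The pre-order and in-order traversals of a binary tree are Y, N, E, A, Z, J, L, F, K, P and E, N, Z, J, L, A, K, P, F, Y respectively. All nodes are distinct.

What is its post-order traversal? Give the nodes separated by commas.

The first element of pre-order is the root; it splits in-order into left and right subtrees.
Root Y: left subtree has 9 nodes {E, N, Z, J, L, A, K, P, F}, right has 0 { }.
  Root N: left subtree has 1 node {E}, right has 7 {Z, J, L, A, K, P, F}.
    Root A: left subtree has 3 nodes {Z, J, L}, right has 3 {K, P, F}.
      Root Z: left subtree has 0 nodes { }, right has 2 {J, L}.
        Root J: left subtree has 0 nodes { }, right has 1 {L}.
      Root F: left subtree has 2 nodes {K, P}, right has 0 { }.
        Root K: left subtree has 0 nodes { }, right has 1 {P}.

E, L, J, Z, P, K, F, A, N, Y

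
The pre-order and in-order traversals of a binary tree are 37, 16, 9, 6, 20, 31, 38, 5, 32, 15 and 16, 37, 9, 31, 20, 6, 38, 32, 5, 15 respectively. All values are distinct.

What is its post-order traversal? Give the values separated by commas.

The first element of pre-order is the root; it splits in-order into left and right subtrees.
Root 37: left subtree has 1 node {16}, right has 8 {9, 31, 20, 6, 38, 32, 5, 15}.
  Root 9: left subtree has 0 nodes { }, right has 7 {31, 20, 6, 38, 32, 5, 15}.
    Root 6: left subtree has 2 nodes {31, 20}, right has 4 {38, 32, 5, 15}.
      Root 20: left subtree has 1 node {31}, right has 0 { }.
      Root 38: left subtree has 0 nodes { }, right has 3 {32, 5, 15}.
        Root 5: left subtree has 1 node {32}, right has 1 {15}.

16, 31, 20, 32, 15, 5, 38, 6, 9, 37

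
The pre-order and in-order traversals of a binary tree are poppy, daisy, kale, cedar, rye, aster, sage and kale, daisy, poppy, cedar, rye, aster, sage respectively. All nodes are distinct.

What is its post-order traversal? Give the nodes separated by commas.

kale, daisy, sage, aster, rye, cedar, poppy

The first element of pre-order is the root; it splits in-order into left and right subtrees.
Root poppy: left subtree has 2 nodes {kale, daisy}, right has 4 {cedar, rye, aster, sage}.
  Root daisy: left subtree has 1 node {kale}, right has 0 { }.
  Root cedar: left subtree has 0 nodes { }, right has 3 {rye, aster, sage}.
    Root rye: left subtree has 0 nodes { }, right has 2 {aster, sage}.
      Root aster: left subtree has 0 nodes { }, right has 1 {sage}.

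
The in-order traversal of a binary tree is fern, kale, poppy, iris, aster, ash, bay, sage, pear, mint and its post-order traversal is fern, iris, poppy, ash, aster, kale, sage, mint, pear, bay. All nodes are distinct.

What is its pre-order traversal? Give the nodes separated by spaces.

The last element of post-order is the root; it splits in-order into left and right subtrees.
Root bay: left subtree has 6 nodes {fern, kale, poppy, iris, aster, ash}, right has 3 {sage, pear, mint}.
  Root kale: left subtree has 1 node {fern}, right has 4 {poppy, iris, aster, ash}.
    Root aster: left subtree has 2 nodes {poppy, iris}, right has 1 {ash}.
      Root poppy: left subtree has 0 nodes { }, right has 1 {iris}.
  Root pear: left subtree has 1 node {sage}, right has 1 {mint}.

bay kale fern aster poppy iris ash pear sage mint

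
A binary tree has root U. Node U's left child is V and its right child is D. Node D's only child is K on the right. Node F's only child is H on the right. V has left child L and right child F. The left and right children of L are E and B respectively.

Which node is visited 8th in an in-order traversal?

In-order visits the left subtree, then the node, then the right subtree.
At U: go left to V.
  At V: go left to L.
    At L: go left to E.
      E is a leaf — visit E.
    Visit L.
    At L: go right to B.
      B is a leaf — visit B.
  Visit V.
  At V: go right to F.
    At F: no left child.
    Visit F.
    At F: go right to H.
      H is a leaf — visit H.
Visit U.
At U: go right to D.
  At D: no left child.
  Visit D.
  At D: go right to K.
    K is a leaf — visit K.
Full in-order sequence: E, L, B, V, F, H, U, D, K.

D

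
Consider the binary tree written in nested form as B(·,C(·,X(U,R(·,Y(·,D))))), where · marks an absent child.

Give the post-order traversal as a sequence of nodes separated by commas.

Post-order visits the left subtree, then the right subtree, then the node.
At B: no left child.
At B: go right to C.
  At C: no left child.
  At C: go right to X.
    At X: go left to U.
      U is a leaf — visit U.
    At X: go right to R.
      At R: no left child.
      At R: go right to Y.
        At Y: no left child.
        At Y: go right to D.
          D is a leaf — visit D.
        Visit Y.
      Visit R.
    Visit X.
  Visit C.
Visit B.

U, D, Y, R, X, C, B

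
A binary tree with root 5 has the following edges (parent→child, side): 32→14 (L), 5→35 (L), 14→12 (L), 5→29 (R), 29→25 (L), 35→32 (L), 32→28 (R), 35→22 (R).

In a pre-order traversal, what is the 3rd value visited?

Pre-order visits the node, then its left subtree, then its right subtree.
Visit 5.
At 5: go left to 35.
  Visit 35.
  At 35: go left to 32.
    Visit 32.
    At 32: go left to 14.
      Visit 14.
      At 14: go left to 12.
        12 is a leaf — visit 12.
      At 14: no right child.
    At 32: go right to 28.
      28 is a leaf — visit 28.
  At 35: go right to 22.
    22 is a leaf — visit 22.
At 5: go right to 29.
  Visit 29.
  At 29: go left to 25.
    25 is a leaf — visit 25.
  At 29: no right child.
Full pre-order sequence: 5, 35, 32, 14, 12, 28, 22, 29, 25.

32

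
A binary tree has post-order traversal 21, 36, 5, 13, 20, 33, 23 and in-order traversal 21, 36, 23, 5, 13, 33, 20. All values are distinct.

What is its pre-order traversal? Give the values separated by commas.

The last element of post-order is the root; it splits in-order into left and right subtrees.
Root 23: left subtree has 2 nodes {21, 36}, right has 4 {5, 13, 33, 20}.
  Root 36: left subtree has 1 node {21}, right has 0 { }.
  Root 33: left subtree has 2 nodes {5, 13}, right has 1 {20}.
    Root 13: left subtree has 1 node {5}, right has 0 { }.

23, 36, 21, 33, 13, 5, 20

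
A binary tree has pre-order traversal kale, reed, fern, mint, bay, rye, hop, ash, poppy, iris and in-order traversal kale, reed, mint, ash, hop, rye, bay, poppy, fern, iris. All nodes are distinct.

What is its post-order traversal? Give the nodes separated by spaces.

ash hop rye poppy bay mint iris fern reed kale

The first element of pre-order is the root; it splits in-order into left and right subtrees.
Root kale: left subtree has 0 nodes { }, right has 9 {reed, mint, ash, hop, rye, bay, poppy, fern, iris}.
  Root reed: left subtree has 0 nodes { }, right has 8 {mint, ash, hop, rye, bay, poppy, fern, iris}.
    Root fern: left subtree has 6 nodes {mint, ash, hop, rye, bay, poppy}, right has 1 {iris}.
      Root mint: left subtree has 0 nodes { }, right has 5 {ash, hop, rye, bay, poppy}.
        Root bay: left subtree has 3 nodes {ash, hop, rye}, right has 1 {poppy}.
          Root rye: left subtree has 2 nodes {ash, hop}, right has 0 { }.
            Root hop: left subtree has 1 node {ash}, right has 0 { }.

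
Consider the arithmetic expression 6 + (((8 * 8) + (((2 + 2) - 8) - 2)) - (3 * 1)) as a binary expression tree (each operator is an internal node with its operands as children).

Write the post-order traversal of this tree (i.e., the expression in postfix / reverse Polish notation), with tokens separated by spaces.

6 8 8 * 2 2 + 8 - 2 - + 3 1 * - +

Post-order on an expression tree gives postfix notation: for each operator, emit left operand, right operand, then the operator.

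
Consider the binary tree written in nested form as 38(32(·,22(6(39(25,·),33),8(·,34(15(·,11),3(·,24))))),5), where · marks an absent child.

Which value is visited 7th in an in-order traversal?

In-order visits the left subtree, then the node, then the right subtree.
At 38: go left to 32.
  At 32: no left child.
  Visit 32.
  At 32: go right to 22.
    At 22: go left to 6.
      At 6: go left to 39.
        At 39: go left to 25.
          25 is a leaf — visit 25.
        Visit 39.
        At 39: no right child.
      Visit 6.
      At 6: go right to 33.
        33 is a leaf — visit 33.
    Visit 22.
    At 22: go right to 8.
      At 8: no left child.
      Visit 8.
      At 8: go right to 34.
        At 34: go left to 15.
          At 15: no left child.
          Visit 15.
          At 15: go right to 11.
            11 is a leaf — visit 11.
        Visit 34.
        At 34: go right to 3.
          At 3: no left child.
          Visit 3.
          At 3: go right to 24.
            24 is a leaf — visit 24.
Visit 38.
At 38: go right to 5.
  5 is a leaf — visit 5.
Full in-order sequence: 32, 25, 39, 6, 33, 22, 8, 15, 11, 34, 3, 24, 38, 5.

8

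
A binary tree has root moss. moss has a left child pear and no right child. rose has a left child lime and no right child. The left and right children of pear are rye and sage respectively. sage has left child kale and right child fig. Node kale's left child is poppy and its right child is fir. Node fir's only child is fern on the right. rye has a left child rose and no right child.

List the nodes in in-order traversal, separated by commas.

In-order visits the left subtree, then the node, then the right subtree.
At moss: go left to pear.
  At pear: go left to rye.
    At rye: go left to rose.
      At rose: go left to lime.
        lime is a leaf — visit lime.
      Visit rose.
      At rose: no right child.
    Visit rye.
    At rye: no right child.
  Visit pear.
  At pear: go right to sage.
    At sage: go left to kale.
      At kale: go left to poppy.
        poppy is a leaf — visit poppy.
      Visit kale.
      At kale: go right to fir.
        At fir: no left child.
        Visit fir.
        At fir: go right to fern.
          fern is a leaf — visit fern.
    Visit sage.
    At sage: go right to fig.
      fig is a leaf — visit fig.
Visit moss.
At moss: no right child.

lime, rose, rye, pear, poppy, kale, fir, fern, sage, fig, moss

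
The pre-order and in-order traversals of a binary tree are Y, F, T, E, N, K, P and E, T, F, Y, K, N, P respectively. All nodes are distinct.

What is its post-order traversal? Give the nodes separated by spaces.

The first element of pre-order is the root; it splits in-order into left and right subtrees.
Root Y: left subtree has 3 nodes {E, T, F}, right has 3 {K, N, P}.
  Root F: left subtree has 2 nodes {E, T}, right has 0 { }.
    Root T: left subtree has 1 node {E}, right has 0 { }.
  Root N: left subtree has 1 node {K}, right has 1 {P}.

E T F K P N Y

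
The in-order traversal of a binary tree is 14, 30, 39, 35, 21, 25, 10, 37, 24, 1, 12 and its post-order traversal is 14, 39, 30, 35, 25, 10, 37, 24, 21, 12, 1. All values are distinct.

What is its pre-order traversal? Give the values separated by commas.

The last element of post-order is the root; it splits in-order into left and right subtrees.
Root 1: left subtree has 9 nodes {14, 30, 39, 35, 21, 25, 10, 37, 24}, right has 1 {12}.
  Root 21: left subtree has 4 nodes {14, 30, 39, 35}, right has 4 {25, 10, 37, 24}.
    Root 35: left subtree has 3 nodes {14, 30, 39}, right has 0 { }.
      Root 30: left subtree has 1 node {14}, right has 1 {39}.
    Root 24: left subtree has 3 nodes {25, 10, 37}, right has 0 { }.
      Root 37: left subtree has 2 nodes {25, 10}, right has 0 { }.
        Root 10: left subtree has 1 node {25}, right has 0 { }.

1, 21, 35, 30, 14, 39, 24, 37, 10, 25, 12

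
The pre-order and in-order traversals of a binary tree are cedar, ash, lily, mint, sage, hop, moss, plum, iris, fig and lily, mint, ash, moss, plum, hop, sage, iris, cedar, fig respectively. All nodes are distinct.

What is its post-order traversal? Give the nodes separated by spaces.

mint lily plum moss hop iris sage ash fig cedar

The first element of pre-order is the root; it splits in-order into left and right subtrees.
Root cedar: left subtree has 8 nodes {lily, mint, ash, moss, plum, hop, sage, iris}, right has 1 {fig}.
  Root ash: left subtree has 2 nodes {lily, mint}, right has 5 {moss, plum, hop, sage, iris}.
    Root lily: left subtree has 0 nodes { }, right has 1 {mint}.
    Root sage: left subtree has 3 nodes {moss, plum, hop}, right has 1 {iris}.
      Root hop: left subtree has 2 nodes {moss, plum}, right has 0 { }.
        Root moss: left subtree has 0 nodes { }, right has 1 {plum}.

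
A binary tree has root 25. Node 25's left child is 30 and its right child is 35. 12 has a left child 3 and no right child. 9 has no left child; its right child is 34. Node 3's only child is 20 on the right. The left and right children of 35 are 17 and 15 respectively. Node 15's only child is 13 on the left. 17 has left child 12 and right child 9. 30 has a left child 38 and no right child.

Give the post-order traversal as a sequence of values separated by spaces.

38 30 20 3 12 34 9 17 13 15 35 25

Post-order visits the left subtree, then the right subtree, then the node.
At 25: go left to 30.
  At 30: go left to 38.
    38 is a leaf — visit 38.
  At 30: no right child.
  Visit 30.
At 25: go right to 35.
  At 35: go left to 17.
    At 17: go left to 12.
      At 12: go left to 3.
        At 3: no left child.
        At 3: go right to 20.
          20 is a leaf — visit 20.
        Visit 3.
      At 12: no right child.
      Visit 12.
    At 17: go right to 9.
      At 9: no left child.
      At 9: go right to 34.
        34 is a leaf — visit 34.
      Visit 9.
    Visit 17.
  At 35: go right to 15.
    At 15: go left to 13.
      13 is a leaf — visit 13.
    At 15: no right child.
    Visit 15.
  Visit 35.
Visit 25.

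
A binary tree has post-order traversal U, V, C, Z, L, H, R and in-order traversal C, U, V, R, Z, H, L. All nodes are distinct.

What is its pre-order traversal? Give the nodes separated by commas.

R, C, V, U, H, Z, L

The last element of post-order is the root; it splits in-order into left and right subtrees.
Root R: left subtree has 3 nodes {C, U, V}, right has 3 {Z, H, L}.
  Root C: left subtree has 0 nodes { }, right has 2 {U, V}.
    Root V: left subtree has 1 node {U}, right has 0 { }.
  Root H: left subtree has 1 node {Z}, right has 1 {L}.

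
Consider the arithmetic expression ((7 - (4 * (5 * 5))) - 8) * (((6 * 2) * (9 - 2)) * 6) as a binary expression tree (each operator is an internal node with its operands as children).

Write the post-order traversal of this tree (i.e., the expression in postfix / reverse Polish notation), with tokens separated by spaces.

7 4 5 5 * * - 8 - 6 2 * 9 2 - * 6 * *

Post-order on an expression tree gives postfix notation: for each operator, emit left operand, right operand, then the operator.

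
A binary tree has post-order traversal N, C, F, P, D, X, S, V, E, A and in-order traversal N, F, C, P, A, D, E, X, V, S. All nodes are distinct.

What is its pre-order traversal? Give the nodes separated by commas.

The last element of post-order is the root; it splits in-order into left and right subtrees.
Root A: left subtree has 4 nodes {N, F, C, P}, right has 5 {D, E, X, V, S}.
  Root P: left subtree has 3 nodes {N, F, C}, right has 0 { }.
    Root F: left subtree has 1 node {N}, right has 1 {C}.
  Root E: left subtree has 1 node {D}, right has 3 {X, V, S}.
    Root V: left subtree has 1 node {X}, right has 1 {S}.

A, P, F, N, C, E, D, V, X, S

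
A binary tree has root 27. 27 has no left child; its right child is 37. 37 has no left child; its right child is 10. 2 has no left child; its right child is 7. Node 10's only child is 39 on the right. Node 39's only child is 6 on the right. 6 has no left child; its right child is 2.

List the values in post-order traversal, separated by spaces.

Post-order visits the left subtree, then the right subtree, then the node.
At 27: no left child.
At 27: go right to 37.
  At 37: no left child.
  At 37: go right to 10.
    At 10: no left child.
    At 10: go right to 39.
      At 39: no left child.
      At 39: go right to 6.
        At 6: no left child.
        At 6: go right to 2.
          At 2: no left child.
          At 2: go right to 7.
            7 is a leaf — visit 7.
          Visit 2.
        Visit 6.
      Visit 39.
    Visit 10.
  Visit 37.
Visit 27.

7 2 6 39 10 37 27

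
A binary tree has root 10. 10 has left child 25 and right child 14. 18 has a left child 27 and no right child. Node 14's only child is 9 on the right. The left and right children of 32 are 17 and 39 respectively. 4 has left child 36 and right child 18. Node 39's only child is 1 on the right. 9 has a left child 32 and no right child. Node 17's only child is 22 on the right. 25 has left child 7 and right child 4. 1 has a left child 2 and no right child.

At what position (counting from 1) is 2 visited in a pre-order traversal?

Pre-order visits the node, then its left subtree, then its right subtree.
Visit 10.
At 10: go left to 25.
  Visit 25.
  At 25: go left to 7.
    7 is a leaf — visit 7.
  At 25: go right to 4.
    Visit 4.
    At 4: go left to 36.
      36 is a leaf — visit 36.
    At 4: go right to 18.
      Visit 18.
      At 18: go left to 27.
        27 is a leaf — visit 27.
      At 18: no right child.
At 10: go right to 14.
  Visit 14.
  At 14: no left child.
  At 14: go right to 9.
    Visit 9.
    At 9: go left to 32.
      Visit 32.
      At 32: go left to 17.
        Visit 17.
        At 17: no left child.
        At 17: go right to 22.
          22 is a leaf — visit 22.
      At 32: go right to 39.
        Visit 39.
        At 39: no left child.
        At 39: go right to 1.
          Visit 1.
          At 1: go left to 2.
            2 is a leaf — visit 2.
          At 1: no right child.
    At 9: no right child.
Full pre-order sequence: 10, 25, 7, 4, 36, 18, 27, 14, 9, 32, 17, 22, 39, 1, 2.

15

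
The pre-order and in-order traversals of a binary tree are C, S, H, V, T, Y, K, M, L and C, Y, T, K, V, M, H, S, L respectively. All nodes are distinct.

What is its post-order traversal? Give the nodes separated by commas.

Y, K, T, M, V, H, L, S, C

The first element of pre-order is the root; it splits in-order into left and right subtrees.
Root C: left subtree has 0 nodes { }, right has 8 {Y, T, K, V, M, H, S, L}.
  Root S: left subtree has 6 nodes {Y, T, K, V, M, H}, right has 1 {L}.
    Root H: left subtree has 5 nodes {Y, T, K, V, M}, right has 0 { }.
      Root V: left subtree has 3 nodes {Y, T, K}, right has 1 {M}.
        Root T: left subtree has 1 node {Y}, right has 1 {K}.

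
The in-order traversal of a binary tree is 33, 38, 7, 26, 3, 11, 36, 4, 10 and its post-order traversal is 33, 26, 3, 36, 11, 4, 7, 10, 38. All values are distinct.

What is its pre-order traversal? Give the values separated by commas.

The last element of post-order is the root; it splits in-order into left and right subtrees.
Root 38: left subtree has 1 node {33}, right has 7 {7, 26, 3, 11, 36, 4, 10}.
  Root 10: left subtree has 6 nodes {7, 26, 3, 11, 36, 4}, right has 0 { }.
    Root 7: left subtree has 0 nodes { }, right has 5 {26, 3, 11, 36, 4}.
      Root 4: left subtree has 4 nodes {26, 3, 11, 36}, right has 0 { }.
        Root 11: left subtree has 2 nodes {26, 3}, right has 1 {36}.
          Root 3: left subtree has 1 node {26}, right has 0 { }.

38, 33, 10, 7, 4, 11, 3, 26, 36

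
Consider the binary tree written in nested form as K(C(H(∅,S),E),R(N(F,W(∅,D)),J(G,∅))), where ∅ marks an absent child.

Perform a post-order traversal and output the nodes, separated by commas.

Post-order visits the left subtree, then the right subtree, then the node.
At K: go left to C.
  At C: go left to H.
    At H: no left child.
    At H: go right to S.
      S is a leaf — visit S.
    Visit H.
  At C: go right to E.
    E is a leaf — visit E.
  Visit C.
At K: go right to R.
  At R: go left to N.
    At N: go left to F.
      F is a leaf — visit F.
    At N: go right to W.
      At W: no left child.
      At W: go right to D.
        D is a leaf — visit D.
      Visit W.
    Visit N.
  At R: go right to J.
    At J: go left to G.
      G is a leaf — visit G.
    At J: no right child.
    Visit J.
  Visit R.
Visit K.

S, H, E, C, F, D, W, N, G, J, R, K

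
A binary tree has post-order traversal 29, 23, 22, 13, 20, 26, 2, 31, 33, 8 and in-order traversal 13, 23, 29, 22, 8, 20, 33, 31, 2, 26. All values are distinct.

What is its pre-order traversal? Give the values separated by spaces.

The last element of post-order is the root; it splits in-order into left and right subtrees.
Root 8: left subtree has 4 nodes {13, 23, 29, 22}, right has 5 {20, 33, 31, 2, 26}.
  Root 13: left subtree has 0 nodes { }, right has 3 {23, 29, 22}.
    Root 22: left subtree has 2 nodes {23, 29}, right has 0 { }.
      Root 23: left subtree has 0 nodes { }, right has 1 {29}.
  Root 33: left subtree has 1 node {20}, right has 3 {31, 2, 26}.
    Root 31: left subtree has 0 nodes { }, right has 2 {2, 26}.
      Root 2: left subtree has 0 nodes { }, right has 1 {26}.

8 13 22 23 29 33 20 31 2 26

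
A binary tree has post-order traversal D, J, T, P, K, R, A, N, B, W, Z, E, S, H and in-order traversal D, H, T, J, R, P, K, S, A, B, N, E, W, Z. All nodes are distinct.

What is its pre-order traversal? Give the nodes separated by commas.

H, D, S, R, T, J, K, P, E, B, A, N, Z, W

The last element of post-order is the root; it splits in-order into left and right subtrees.
Root H: left subtree has 1 node {D}, right has 12 {T, J, R, P, K, S, A, B, N, E, W, Z}.
  Root S: left subtree has 5 nodes {T, J, R, P, K}, right has 6 {A, B, N, E, W, Z}.
    Root R: left subtree has 2 nodes {T, J}, right has 2 {P, K}.
      Root T: left subtree has 0 nodes { }, right has 1 {J}.
      Root K: left subtree has 1 node {P}, right has 0 { }.
    Root E: left subtree has 3 nodes {A, B, N}, right has 2 {W, Z}.
      Root B: left subtree has 1 node {A}, right has 1 {N}.
      Root Z: left subtree has 1 node {W}, right has 0 { }.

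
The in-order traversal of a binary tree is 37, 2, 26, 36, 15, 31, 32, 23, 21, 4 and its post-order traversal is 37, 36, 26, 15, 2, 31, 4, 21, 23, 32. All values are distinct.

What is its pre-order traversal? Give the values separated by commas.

The last element of post-order is the root; it splits in-order into left and right subtrees.
Root 32: left subtree has 6 nodes {37, 2, 26, 36, 15, 31}, right has 3 {23, 21, 4}.
  Root 31: left subtree has 5 nodes {37, 2, 26, 36, 15}, right has 0 { }.
    Root 2: left subtree has 1 node {37}, right has 3 {26, 36, 15}.
      Root 15: left subtree has 2 nodes {26, 36}, right has 0 { }.
        Root 26: left subtree has 0 nodes { }, right has 1 {36}.
  Root 23: left subtree has 0 nodes { }, right has 2 {21, 4}.
    Root 21: left subtree has 0 nodes { }, right has 1 {4}.

32, 31, 2, 37, 15, 26, 36, 23, 21, 4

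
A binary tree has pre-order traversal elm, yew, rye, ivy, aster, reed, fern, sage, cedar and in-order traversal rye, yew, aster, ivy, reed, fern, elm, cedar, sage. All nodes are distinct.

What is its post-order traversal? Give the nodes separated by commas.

The first element of pre-order is the root; it splits in-order into left and right subtrees.
Root elm: left subtree has 6 nodes {rye, yew, aster, ivy, reed, fern}, right has 2 {cedar, sage}.
  Root yew: left subtree has 1 node {rye}, right has 4 {aster, ivy, reed, fern}.
    Root ivy: left subtree has 1 node {aster}, right has 2 {reed, fern}.
      Root reed: left subtree has 0 nodes { }, right has 1 {fern}.
  Root sage: left subtree has 1 node {cedar}, right has 0 { }.

rye, aster, fern, reed, ivy, yew, cedar, sage, elm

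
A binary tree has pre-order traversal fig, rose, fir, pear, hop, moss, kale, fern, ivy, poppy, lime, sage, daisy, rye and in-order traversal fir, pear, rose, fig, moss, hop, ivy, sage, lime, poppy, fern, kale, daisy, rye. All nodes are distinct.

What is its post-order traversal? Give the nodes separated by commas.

pear, fir, rose, moss, sage, lime, poppy, ivy, fern, rye, daisy, kale, hop, fig

The first element of pre-order is the root; it splits in-order into left and right subtrees.
Root fig: left subtree has 3 nodes {fir, pear, rose}, right has 10 {moss, hop, ivy, sage, lime, poppy, fern, kale, daisy, rye}.
  Root rose: left subtree has 2 nodes {fir, pear}, right has 0 { }.
    Root fir: left subtree has 0 nodes { }, right has 1 {pear}.
  Root hop: left subtree has 1 node {moss}, right has 8 {ivy, sage, lime, poppy, fern, kale, daisy, rye}.
    Root kale: left subtree has 5 nodes {ivy, sage, lime, poppy, fern}, right has 2 {daisy, rye}.
      Root fern: left subtree has 4 nodes {ivy, sage, lime, poppy}, right has 0 { }.
        Root ivy: left subtree has 0 nodes { }, right has 3 {sage, lime, poppy}.
          Root poppy: left subtree has 2 nodes {sage, lime}, right has 0 { }.
            Root lime: left subtree has 1 node {sage}, right has 0 { }.
      Root daisy: left subtree has 0 nodes { }, right has 1 {rye}.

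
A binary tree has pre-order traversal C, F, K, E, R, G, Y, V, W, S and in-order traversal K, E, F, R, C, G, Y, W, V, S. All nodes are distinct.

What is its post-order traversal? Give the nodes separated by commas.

The first element of pre-order is the root; it splits in-order into left and right subtrees.
Root C: left subtree has 4 nodes {K, E, F, R}, right has 5 {G, Y, W, V, S}.
  Root F: left subtree has 2 nodes {K, E}, right has 1 {R}.
    Root K: left subtree has 0 nodes { }, right has 1 {E}.
  Root G: left subtree has 0 nodes { }, right has 4 {Y, W, V, S}.
    Root Y: left subtree has 0 nodes { }, right has 3 {W, V, S}.
      Root V: left subtree has 1 node {W}, right has 1 {S}.

E, K, R, F, W, S, V, Y, G, C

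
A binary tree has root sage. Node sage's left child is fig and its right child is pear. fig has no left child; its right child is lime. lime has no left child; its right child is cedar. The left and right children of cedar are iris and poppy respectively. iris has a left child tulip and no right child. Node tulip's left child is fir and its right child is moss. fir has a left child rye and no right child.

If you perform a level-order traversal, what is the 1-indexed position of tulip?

8

Level-order visits nodes level by level from the root, left to right within each level.
Level 0: sage
Level 1: fig, pear
Level 2: lime
Level 3: cedar
Level 4: iris, poppy
Level 5: tulip
Level 6: fir, moss
Level 7: rye
Full level-order sequence: sage, fig, pear, lime, cedar, iris, poppy, tulip, fir, moss, rye.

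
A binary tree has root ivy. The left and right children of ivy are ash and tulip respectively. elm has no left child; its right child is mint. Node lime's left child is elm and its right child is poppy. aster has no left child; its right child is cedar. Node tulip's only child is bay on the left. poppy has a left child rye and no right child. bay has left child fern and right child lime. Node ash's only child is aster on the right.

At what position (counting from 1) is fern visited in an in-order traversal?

In-order visits the left subtree, then the node, then the right subtree.
At ivy: go left to ash.
  At ash: no left child.
  Visit ash.
  At ash: go right to aster.
    At aster: no left child.
    Visit aster.
    At aster: go right to cedar.
      cedar is a leaf — visit cedar.
Visit ivy.
At ivy: go right to tulip.
  At tulip: go left to bay.
    At bay: go left to fern.
      fern is a leaf — visit fern.
    Visit bay.
    At bay: go right to lime.
      At lime: go left to elm.
        At elm: no left child.
        Visit elm.
        At elm: go right to mint.
          mint is a leaf — visit mint.
      Visit lime.
      At lime: go right to poppy.
        At poppy: go left to rye.
          rye is a leaf — visit rye.
        Visit poppy.
        At poppy: no right child.
  Visit tulip.
  At tulip: no right child.
Full in-order sequence: ash, aster, cedar, ivy, fern, bay, elm, mint, lime, rye, poppy, tulip.

5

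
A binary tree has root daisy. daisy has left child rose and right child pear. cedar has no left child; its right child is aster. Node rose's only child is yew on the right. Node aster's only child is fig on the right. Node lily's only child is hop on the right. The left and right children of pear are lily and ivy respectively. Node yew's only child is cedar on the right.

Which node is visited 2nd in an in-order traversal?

In-order visits the left subtree, then the node, then the right subtree.
At daisy: go left to rose.
  At rose: no left child.
  Visit rose.
  At rose: go right to yew.
    At yew: no left child.
    Visit yew.
    At yew: go right to cedar.
      At cedar: no left child.
      Visit cedar.
      At cedar: go right to aster.
        At aster: no left child.
        Visit aster.
        At aster: go right to fig.
          fig is a leaf — visit fig.
Visit daisy.
At daisy: go right to pear.
  At pear: go left to lily.
    At lily: no left child.
    Visit lily.
    At lily: go right to hop.
      hop is a leaf — visit hop.
  Visit pear.
  At pear: go right to ivy.
    ivy is a leaf — visit ivy.
Full in-order sequence: rose, yew, cedar, aster, fig, daisy, lily, hop, pear, ivy.

yew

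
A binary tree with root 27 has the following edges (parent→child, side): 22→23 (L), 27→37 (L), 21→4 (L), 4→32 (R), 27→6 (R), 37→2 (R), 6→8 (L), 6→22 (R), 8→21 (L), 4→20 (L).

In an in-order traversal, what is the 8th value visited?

In-order visits the left subtree, then the node, then the right subtree.
At 27: go left to 37.
  At 37: no left child.
  Visit 37.
  At 37: go right to 2.
    2 is a leaf — visit 2.
Visit 27.
At 27: go right to 6.
  At 6: go left to 8.
    At 8: go left to 21.
      At 21: go left to 4.
        At 4: go left to 20.
          20 is a leaf — visit 20.
        Visit 4.
        At 4: go right to 32.
          32 is a leaf — visit 32.
      Visit 21.
      At 21: no right child.
    Visit 8.
    At 8: no right child.
  Visit 6.
  At 6: go right to 22.
    At 22: go left to 23.
      23 is a leaf — visit 23.
    Visit 22.
    At 22: no right child.
Full in-order sequence: 37, 2, 27, 20, 4, 32, 21, 8, 6, 23, 22.

8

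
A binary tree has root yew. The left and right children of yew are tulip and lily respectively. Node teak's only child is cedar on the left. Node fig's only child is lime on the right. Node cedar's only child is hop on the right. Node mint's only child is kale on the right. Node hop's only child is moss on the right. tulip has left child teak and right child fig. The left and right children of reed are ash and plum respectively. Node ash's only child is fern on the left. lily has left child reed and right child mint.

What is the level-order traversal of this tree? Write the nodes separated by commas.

yew, tulip, lily, teak, fig, reed, mint, cedar, lime, ash, plum, kale, hop, fern, moss

Level-order visits nodes level by level from the root, left to right within each level.
Level 0: yew
Level 1: tulip, lily
Level 2: teak, fig, reed, mint
Level 3: cedar, lime, ash, plum, kale
Level 4: hop, fern
Level 5: moss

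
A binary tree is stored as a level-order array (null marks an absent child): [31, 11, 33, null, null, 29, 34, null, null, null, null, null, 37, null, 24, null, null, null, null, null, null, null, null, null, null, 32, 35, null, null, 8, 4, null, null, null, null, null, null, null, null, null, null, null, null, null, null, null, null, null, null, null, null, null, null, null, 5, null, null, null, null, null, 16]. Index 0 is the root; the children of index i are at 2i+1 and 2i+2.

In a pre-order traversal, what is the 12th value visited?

Pre-order visits the node, then its left subtree, then its right subtree.
Visit 31.
At 31: go left to 11.
  11 is a leaf — visit 11.
At 31: go right to 33.
  Visit 33.
  At 33: go left to 29.
    Visit 29.
    At 29: no left child.
    At 29: go right to 37.
      Visit 37.
      At 37: go left to 32.
        32 is a leaf — visit 32.
      At 37: go right to 35.
        Visit 35.
        At 35: no left child.
        At 35: go right to 5.
          5 is a leaf — visit 5.
  At 33: go right to 34.
    Visit 34.
    At 34: no left child.
    At 34: go right to 24.
      Visit 24.
      At 24: go left to 8.
        Visit 8.
        At 8: no left child.
        At 8: go right to 16.
          16 is a leaf — visit 16.
      At 24: go right to 4.
        4 is a leaf — visit 4.
Full pre-order sequence: 31, 11, 33, 29, 37, 32, 35, 5, 34, 24, 8, 16, 4.

16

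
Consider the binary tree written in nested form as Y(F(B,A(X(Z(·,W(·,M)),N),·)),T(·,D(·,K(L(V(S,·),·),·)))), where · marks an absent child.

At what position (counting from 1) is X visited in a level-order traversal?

Level-order visits nodes level by level from the root, left to right within each level.
Level 0: Y
Level 1: F, T
Level 2: B, A, D
Level 3: X, K
Level 4: Z, N, L
Level 5: W, V
Level 6: M, S
Full level-order sequence: Y, F, T, B, A, D, X, K, Z, N, L, W, V, M, S.

7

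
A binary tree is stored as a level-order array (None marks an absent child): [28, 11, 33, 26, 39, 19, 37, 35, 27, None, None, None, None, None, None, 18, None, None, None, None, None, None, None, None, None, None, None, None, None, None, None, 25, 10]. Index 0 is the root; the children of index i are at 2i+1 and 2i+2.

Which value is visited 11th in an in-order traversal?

In-order visits the left subtree, then the node, then the right subtree.
At 28: go left to 11.
  At 11: go left to 26.
    At 26: go left to 35.
      At 35: go left to 18.
        At 18: go left to 25.
          25 is a leaf — visit 25.
        Visit 18.
        At 18: go right to 10.
          10 is a leaf — visit 10.
      Visit 35.
      At 35: no right child.
    Visit 26.
    At 26: go right to 27.
      27 is a leaf — visit 27.
  Visit 11.
  At 11: go right to 39.
    39 is a leaf — visit 39.
Visit 28.
At 28: go right to 33.
  At 33: go left to 19.
    19 is a leaf — visit 19.
  Visit 33.
  At 33: go right to 37.
    37 is a leaf — visit 37.
Full in-order sequence: 25, 18, 10, 35, 26, 27, 11, 39, 28, 19, 33, 37.

33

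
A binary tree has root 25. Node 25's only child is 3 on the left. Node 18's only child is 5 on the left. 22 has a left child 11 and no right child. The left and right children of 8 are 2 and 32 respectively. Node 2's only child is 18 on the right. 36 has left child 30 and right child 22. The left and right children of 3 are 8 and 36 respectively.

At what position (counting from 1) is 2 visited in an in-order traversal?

1

In-order visits the left subtree, then the node, then the right subtree.
At 25: go left to 3.
  At 3: go left to 8.
    At 8: go left to 2.
      At 2: no left child.
      Visit 2.
      At 2: go right to 18.
        At 18: go left to 5.
          5 is a leaf — visit 5.
        Visit 18.
        At 18: no right child.
    Visit 8.
    At 8: go right to 32.
      32 is a leaf — visit 32.
  Visit 3.
  At 3: go right to 36.
    At 36: go left to 30.
      30 is a leaf — visit 30.
    Visit 36.
    At 36: go right to 22.
      At 22: go left to 11.
        11 is a leaf — visit 11.
      Visit 22.
      At 22: no right child.
Visit 25.
At 25: no right child.
Full in-order sequence: 2, 5, 18, 8, 32, 3, 30, 36, 11, 22, 25.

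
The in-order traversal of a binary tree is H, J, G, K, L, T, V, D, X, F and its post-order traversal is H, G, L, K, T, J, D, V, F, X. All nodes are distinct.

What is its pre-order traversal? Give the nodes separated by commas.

X, V, J, H, T, K, G, L, D, F

The last element of post-order is the root; it splits in-order into left and right subtrees.
Root X: left subtree has 8 nodes {H, J, G, K, L, T, V, D}, right has 1 {F}.
  Root V: left subtree has 6 nodes {H, J, G, K, L, T}, right has 1 {D}.
    Root J: left subtree has 1 node {H}, right has 4 {G, K, L, T}.
      Root T: left subtree has 3 nodes {G, K, L}, right has 0 { }.
        Root K: left subtree has 1 node {G}, right has 1 {L}.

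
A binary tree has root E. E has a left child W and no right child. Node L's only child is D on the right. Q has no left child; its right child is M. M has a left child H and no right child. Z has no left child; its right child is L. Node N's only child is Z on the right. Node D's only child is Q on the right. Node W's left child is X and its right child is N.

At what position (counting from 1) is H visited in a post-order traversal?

Post-order visits the left subtree, then the right subtree, then the node.
At E: go left to W.
  At W: go left to X.
    X is a leaf — visit X.
  At W: go right to N.
    At N: no left child.
    At N: go right to Z.
      At Z: no left child.
      At Z: go right to L.
        At L: no left child.
        At L: go right to D.
          At D: no left child.
          At D: go right to Q.
            At Q: no left child.
            At Q: go right to M.
              At M: go left to H.
                H is a leaf — visit H.
              At M: no right child.
              Visit M.
            Visit Q.
          Visit D.
        Visit L.
      Visit Z.
    Visit N.
  Visit W.
At E: no right child.
Visit E.
Full post-order sequence: X, H, M, Q, D, L, Z, N, W, E.

2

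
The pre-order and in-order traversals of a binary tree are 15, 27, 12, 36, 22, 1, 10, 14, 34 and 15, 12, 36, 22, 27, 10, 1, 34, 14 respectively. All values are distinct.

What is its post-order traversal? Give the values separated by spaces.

The first element of pre-order is the root; it splits in-order into left and right subtrees.
Root 15: left subtree has 0 nodes { }, right has 8 {12, 36, 22, 27, 10, 1, 34, 14}.
  Root 27: left subtree has 3 nodes {12, 36, 22}, right has 4 {10, 1, 34, 14}.
    Root 12: left subtree has 0 nodes { }, right has 2 {36, 22}.
      Root 36: left subtree has 0 nodes { }, right has 1 {22}.
    Root 1: left subtree has 1 node {10}, right has 2 {34, 14}.
      Root 14: left subtree has 1 node {34}, right has 0 { }.

22 36 12 10 34 14 1 27 15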